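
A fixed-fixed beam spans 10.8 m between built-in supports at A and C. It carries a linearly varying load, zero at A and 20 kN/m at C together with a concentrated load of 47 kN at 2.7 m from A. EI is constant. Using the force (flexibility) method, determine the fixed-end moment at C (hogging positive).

M_C = 140.4 kN·m

Release both end moments; the primary structure is a simply-supported span AC with redundants M_A and M_C.
Simple-span end rotations at A and C under the given loads:
  at A: triangular load, peak 20: 7w₀L³/(360EI) = 489.9/EI
  at C: triangular load, peak 20: w₀L³/(45EI) = 559.9/EI
  at A: point load 47 at a = 2.7: Pab(L + b)/(6LEI) = 299.8/EI
  at C: point load 47 at a = 2.7: Pab(L + a)/(6LEI) = 214.1/EI
  θ_A0 = 789.7/EI,  θ_C0 = 774/EI
Flexibility coefficients: a unit moment at one end gives L/(3EI) there and L/(6EI) at the far end, so f₁₁ = f₂₂ = 3.6/EI and f₁₂ = f₂₁ = 1.8/EI.
Compatibility — zero rotation at each built-in end:
  3.6 M_A + 1.8 M_C = 789.7
  1.8 M_A + 3.6 M_C = 774
Solving the pair gives M_A = 149.1 kN·m and M_C = 140.4 kN·m (hogging).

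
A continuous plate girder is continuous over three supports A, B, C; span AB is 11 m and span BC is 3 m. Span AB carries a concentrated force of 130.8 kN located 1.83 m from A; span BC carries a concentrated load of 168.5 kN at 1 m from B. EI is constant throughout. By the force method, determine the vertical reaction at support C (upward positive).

Release continuity at B by inserting a hinge; the redundant is the internal moment M_B. The primary structure is two simply-supported spans AB and BC.
Rotations at B on the released spans (each span's end-slope, ×1/EI):
  span AB: point load 130.8 at a = 1.83: Pab(L + a)/(6LEI) = 426.7/EI
  span BC: point load 168.5 at a = 1: Pab(L + b)/(6LEI) = 93.61/EI
  relative rotation θ_0 = (426.7 + 93.61)/EI = 520.3/EI
A unit hogging moment at B produces rotation L₁/(3EI) + L₂/(3EI) = 4.667/EI.
Slope continuity at B: θ_0 = M_B·4.667/EI, so M_B = 520.3/4.667 = 111.5 kN·m (hogging).
Span BC, ΣM about C: R_B^{BC}·3 = 337 + 111.5, so R_B^{BC} = 149.5 kN and R_C = 168.5 − 149.5 = 19 kN.

R_C = 19 kN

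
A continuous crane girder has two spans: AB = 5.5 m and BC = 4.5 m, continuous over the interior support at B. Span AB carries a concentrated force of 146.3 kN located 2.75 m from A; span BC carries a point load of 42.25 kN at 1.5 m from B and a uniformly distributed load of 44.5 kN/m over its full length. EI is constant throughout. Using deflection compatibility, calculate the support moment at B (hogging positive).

M_B = 149.5 kN·m

Release continuity at B by inserting a hinge; the redundant is the internal moment M_B. The primary structure is two simply-supported spans AB and BC.
Rotations at B on the released spans (each span's end-slope, ×1/EI):
  span AB: point load 146.3 at a = 2.75: Pab(L + a)/(6LEI) = 276.6/EI
  span BC: point load 42.25 at a = 1.5: Pab(L + b)/(6LEI) = 52.81/EI
  span BC: UDL 44.5: wL³/(24EI) = 169/EI
  relative rotation θ_0 = (276.6 + 221.8)/EI = 498.4/EI
A unit hogging moment at B produces rotation L₁/(3EI) + L₂/(3EI) = 3.333/EI.
Compatibility: M_B·(L₁+L₂)/(3EI) = θ_0, giving M_B = 149.5 kN·m (hogging).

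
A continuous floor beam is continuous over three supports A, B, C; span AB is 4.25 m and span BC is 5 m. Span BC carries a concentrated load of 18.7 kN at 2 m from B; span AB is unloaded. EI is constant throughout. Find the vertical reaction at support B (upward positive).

R_B = 15.44 kN

Release continuity at B by inserting a hinge; the redundant is the internal moment M_B. The primary structure is two simply-supported spans AB and BC.
Rotations at B on the released spans (each span's end-slope, ×1/EI):
  span BC: point load 18.7 at a = 2: Pab(L + b)/(6LEI) = 29.92/EI
  relative rotation θ_0 = (0 + 29.92)/EI = 29.92/EI
A unit hogging moment at B produces rotation L₁/(3EI) + L₂/(3EI) = 3.083/EI.
Compatibility: M_B·(L₁+L₂)/(3EI) = θ_0, giving M_B = 9.704 kN·m (hogging).
Span AB, ΣM about A with M_B applied at B: R_B^{AB}·4.25 = 0 + 9.704, so R_B^{AB} = 2.283 kN and R_A = 0 − 2.283 = -2.283 kN.
Span BC, ΣM about C: R_B^{BC}·5 = 56.1 + 9.704, so R_B^{BC} = 13.16 kN and R_C = 18.7 − 13.16 = 5.539 kN.
R_B = 2.283 + 13.16 = 15.44 kN.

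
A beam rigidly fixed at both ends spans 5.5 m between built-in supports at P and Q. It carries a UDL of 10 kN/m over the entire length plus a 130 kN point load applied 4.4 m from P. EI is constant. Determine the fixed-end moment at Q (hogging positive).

Take the two fixed-end moments M_P, M_Q as redundants; the released structure is the simple span PQ.
Simple-span end rotations at P and Q under the given loads:
  at P: UDL 10: wL³/(24EI) = 69.32/EI
  at Q: UDL 10: wL³/(24EI) = 69.32/EI
  at P: point load 130 at a = 4.4: Pab(L + b)/(6LEI) = 125.8/EI
  at Q: point load 130 at a = 4.4: Pab(L + a)/(6LEI) = 188.8/EI
  θ_P0 = 195.2/EI,  θ_Q0 = 258.1/EI
Flexibility coefficients: a unit moment at one end gives L/(3EI) there and L/(6EI) at the far end, so f₁₁ = f₂₂ = 1.833/EI and f₁₂ = f₂₁ = 0.9167/EI.
Compatibility — zero rotation at each built-in end:
  1.833 M_P + 0.9167 M_Q = 195.2
  0.9167 M_P + 1.833 M_Q = 258.1
Solving the pair gives M_P = 48.09 kN·m and M_Q = 116.7 kN·m (hogging).

M_Q = 116.7 kN·m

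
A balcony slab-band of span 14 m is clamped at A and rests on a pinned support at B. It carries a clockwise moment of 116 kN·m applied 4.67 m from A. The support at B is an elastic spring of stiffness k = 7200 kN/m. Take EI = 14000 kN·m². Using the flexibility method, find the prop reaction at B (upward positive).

Choose R_B as the redundant. The primary structure is the cantilever fixed at A.
Deflection at B on the released cantilever, summing each load's contribution:
  clockwise couple 116 at a = 4.67: M₀a(2L − a)/(2EI) = 6319/EI
Flexibility coefficient — unit upward force at B: δ_{BB} = L³/(3EI) = 914.7/EI.
With EI = 14000 kN·m²: δ_0 = 0.45137 m and δ_{BB} = 0.065333 m/kN.
Compatibility — the spring shortens by R_B/k under the reaction it provides: δ_0 − R_B·δ_{BB} = R_B/k. With 1/k = 0.000139 m/kN, R_B = δ_0 / (δ_{BB} + 1/k) = 0.45137 / (0.065333 + 0.000139) = 6.894 kN.

R_B = 6.894 kN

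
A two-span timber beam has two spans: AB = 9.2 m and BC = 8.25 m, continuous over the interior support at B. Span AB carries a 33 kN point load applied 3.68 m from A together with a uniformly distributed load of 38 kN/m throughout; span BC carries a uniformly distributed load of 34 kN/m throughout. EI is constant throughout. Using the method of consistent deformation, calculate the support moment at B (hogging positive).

Take M_B as the redundant. Released structure: two simple spans AB and BC with a hinge at B.
Discontinuity in slope at B on the released structure — sum the simple-span end rotations:
  span AB: point load 33 at a = 3.68: Pab(L + a)/(6LEI) = 156.4/EI
  span AB: UDL 38: wL³/(24EI) = 1233/EI
  span BC: UDL 34: wL³/(24EI) = 795.5/EI
  relative rotation θ_0 = (1389 + 795.5)/EI = 2185/EI
A unit hogging moment at B produces rotation L₁/(3EI) + L₂/(3EI) = 5.817/EI.
Compatibility: M_B·(L₁+L₂)/(3EI) = θ_0, giving M_B = 375.6 kN·m (hogging).

M_B = 375.6 kN·m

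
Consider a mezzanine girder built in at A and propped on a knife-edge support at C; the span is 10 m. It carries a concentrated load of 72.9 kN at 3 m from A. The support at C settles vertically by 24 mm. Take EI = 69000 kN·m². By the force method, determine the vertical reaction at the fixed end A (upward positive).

R_A = 69.01 kN

Remove the prop at C; the released (primary) structure is a cantilever built in at A.
Deflection at C on the released cantilever, summing each load's contribution:
  point load 72.9 at a = 3: Pa²(3L − a)/(6EI) = 2952/EI
Tip deflection under a unit load at C: L³/(3EI) = 333.3/EI.
With EI = 69000 kN·m²: δ_0 = 0.042789 m and δ_{CC} = 0.004831 m/kN.
Compatibility — the beam at C must follow the support down by 0.024 m: δ_0 − R_C·δ_{CC} = 0.024, so R_C = (0.042789 − 0.024)/0.004831 = 3.889 kN.
Vertical equilibrium: R_A = ΣP − R_C = 72.9 − 3.889 = 69.01 kN.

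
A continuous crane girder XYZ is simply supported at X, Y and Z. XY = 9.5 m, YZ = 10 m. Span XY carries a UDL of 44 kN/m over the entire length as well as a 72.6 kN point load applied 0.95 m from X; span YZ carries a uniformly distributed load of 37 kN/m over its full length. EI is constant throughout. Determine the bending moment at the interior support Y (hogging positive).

Take M_Y as the redundant. Released structure: two simple spans XY and YZ with a hinge at Y.
Rotations at Y on the released spans (each span's end-slope, ×1/EI):
  span XY: UDL 44: wL³/(24EI) = 1572/EI
  span XY: point load 72.6 at a = 0.95: Pab(L + a)/(6LEI) = 108.1/EI
  span YZ: UDL 37: wL³/(24EI) = 1542/EI
  relative rotation θ_0 = (1680 + 1542)/EI = 3222/EI
A unit hogging moment at Y produces rotation L₁/(3EI) + L₂/(3EI) = 6.5/EI.
Slope continuity at Y: θ_0 = M_Y·6.5/EI, so M_Y = 3222/6.5 = 495.6 kN·m (hogging).

M_Y = 495.6 kN·m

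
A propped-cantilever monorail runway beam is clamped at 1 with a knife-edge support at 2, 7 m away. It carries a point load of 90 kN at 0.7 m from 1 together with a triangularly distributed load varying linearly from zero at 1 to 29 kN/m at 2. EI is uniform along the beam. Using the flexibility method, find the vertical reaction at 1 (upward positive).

Take the reaction at 2 as the redundant and release it; the primary structure is a cantilever fixed at 1.
Downward deflection at the released point 2 due to the loads:
  point load 90 at a = 0.7: Pa²(3L − a)/(6EI) = 149.2/EI
  triangular load, peak 29 at the free end: 11w₀L⁴/(120EI) = 6383/EI
  δ_0 = 6532/EI
Tip deflection under a unit load at 2: L³/(3EI) = 114.3/EI.
The prop prevents deflection at 2: R_2 = δ_0/δ_{22} = 6532/114.3 = 57.13 kN.
Vertical equilibrium: R_1 = ΣP − R_2 = 191.5 − 57.13 = 134.4 kN.

R_1 = 134.4 kN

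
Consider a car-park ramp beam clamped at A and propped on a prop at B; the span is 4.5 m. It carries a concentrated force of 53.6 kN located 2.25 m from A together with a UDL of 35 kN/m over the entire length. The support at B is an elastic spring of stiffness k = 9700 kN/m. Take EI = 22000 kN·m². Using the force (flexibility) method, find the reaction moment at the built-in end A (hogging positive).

Choose R_B as the redundant. The primary structure is the cantilever fixed at A.
Downward deflection at the released point B due to the loads:
  point load 53.6 at a = 2.25: Pa²(3L − a)/(6EI) = 508.8/EI
  UDL 35: wL⁴/(8EI) = 1794/EI
  δ_0 = 2303/EI
Flexibility coefficient — unit upward force at B: δ_{BB} = L³/(3EI) = 30.38/EI.
With EI = 22000 kN·m²: δ_0 = 0.10467 m and δ_{BB} = 0.001381 m/kN.
Compatibility — the spring shortens by R_B/k under the reaction it provides: δ_0 − R_B·δ_{BB} = R_B/k. With 1/k = 0.000103 m/kN, R_B = δ_0 / (δ_{BB} + 1/k) = 0.10467 / (0.001381 + 0.000103) = 70.55 kN.
Moment equilibrium about A: M_A = Σ(load moments about A) − R_B·L = 475 − 70.55×4.5 = 157.5 kN·m.

M_A = 157.5 kN·m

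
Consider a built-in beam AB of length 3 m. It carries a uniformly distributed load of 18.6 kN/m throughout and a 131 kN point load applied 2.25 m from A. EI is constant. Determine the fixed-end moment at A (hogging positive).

M_A = 32.37 kN·m

Release both end moments; the primary structure is a simply-supported span AB with redundants M_A and M_B.
End rotations of the released simple span under the applied load (×1/EI):
  at A: UDL 18.6: wL³/(24EI) = 20.93/EI
  at B: UDL 18.6: wL³/(24EI) = 20.93/EI
  at A: point load 131 at a = 2.25: Pab(L + b)/(6LEI) = 46.05/EI
  at B: point load 131 at a = 2.25: Pab(L + a)/(6LEI) = 64.48/EI
  θ_A0 = 66.98/EI,  θ_B0 = 85.4/EI
Flexibility coefficients: a unit moment at one end gives L/(3EI) there and L/(6EI) at the far end, so f₁₁ = f₂₂ = 1/EI and f₁₂ = f₂₁ = 0.5/EI.
Compatibility — zero rotation at each built-in end:
  1 M_A + 0.5 M_B = 66.98
  0.5 M_A + 1 M_B = 85.4
Solving the pair gives M_A = 32.37 kN·m and M_B = 69.22 kN·m (hogging).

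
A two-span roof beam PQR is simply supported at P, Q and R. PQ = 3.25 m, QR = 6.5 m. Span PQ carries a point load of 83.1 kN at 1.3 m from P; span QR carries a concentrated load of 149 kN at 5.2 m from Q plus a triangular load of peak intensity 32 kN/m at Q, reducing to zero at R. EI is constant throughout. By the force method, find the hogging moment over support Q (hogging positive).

M_Q = 137.2 kN·m

Insert a hinge at Q; M_Q is the redundant, and each span becomes simply supported.
Discontinuity in slope at Q on the released structure — sum the simple-span end rotations:
  span PQ: point load 83.1 at a = 1.3: Pab(L + a)/(6LEI) = 49.15/EI
  span QR: point load 149 at a = 5.2: Pab(L + b)/(6LEI) = 201.4/EI
  span QR: triangular load, peak 32: w₀L³/(45EI) = 195.3/EI
  relative rotation θ_0 = (49.15 + 396.7)/EI = 445.9/EI
A unit hogging moment at Q produces rotation L₁/(3EI) + L₂/(3EI) = 3.25/EI.
Compatibility: M_Q·(L₁+L₂)/(3EI) = θ_0, giving M_Q = 137.2 kN·m (hogging).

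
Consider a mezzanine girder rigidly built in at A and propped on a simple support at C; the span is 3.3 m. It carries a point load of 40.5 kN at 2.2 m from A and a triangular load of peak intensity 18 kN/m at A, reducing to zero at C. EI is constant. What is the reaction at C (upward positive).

Take the reaction at C as the redundant and release it; the primary structure is a cantilever fixed at A.
Downward deflection at the released point C due to the loads:
  point load 40.5 at a = 2.2: Pa²(3L − a)/(6EI) = 251.6/EI
  triangular load, peak 18 at the fixed end: w₀L⁴/(30EI) = 71.16/EI
  δ_0 = 322.7/EI
Flexibility coefficient — unit upward force at C: δ_{CC} = L³/(3EI) = 11.98/EI.
The prop prevents deflection at C: R_C = δ_0/δ_{CC} = 322.7/11.98 = 26.94 kN.

R_C = 26.94 kN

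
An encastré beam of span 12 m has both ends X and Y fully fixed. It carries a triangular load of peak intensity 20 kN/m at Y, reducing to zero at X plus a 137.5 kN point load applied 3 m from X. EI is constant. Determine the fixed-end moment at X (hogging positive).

Release both end moments; the primary structure is a simply-supported span XY with redundants M_X and M_Y.
Simple-span end rotations at X and Y under the given loads:
  at X: triangular load, peak 20: 7w₀L³/(360EI) = 672/EI
  at Y: triangular load, peak 20: w₀L³/(45EI) = 768/EI
  at X: point load 137.5 at a = 3: Pab(L + b)/(6LEI) = 1083/EI
  at Y: point load 137.5 at a = 3: Pab(L + a)/(6LEI) = 773.4/EI
  θ_X0 = 1755/EI,  θ_Y0 = 1541/EI
Flexibility coefficients: a unit moment at one end gives L/(3EI) there and L/(6EI) at the far end, so f₁₁ = f₂₂ = 4/EI and f₁₂ = f₂₁ = 2/EI.
Compatibility — zero rotation at each built-in end:
  4 M_X + 2 M_Y = 1755
  2 M_X + 4 M_Y = 1541
Solving the pair gives M_X = 328 kN·m and M_Y = 221.3 kN·m (hogging).

M_X = 328 kN·m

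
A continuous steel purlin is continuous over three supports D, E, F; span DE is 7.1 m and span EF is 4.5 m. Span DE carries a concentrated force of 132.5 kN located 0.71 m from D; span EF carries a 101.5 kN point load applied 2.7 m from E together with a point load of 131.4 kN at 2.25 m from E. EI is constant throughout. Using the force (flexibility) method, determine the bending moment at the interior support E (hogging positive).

M_E = 101.3 kN·m

Take M_E as the redundant. Released structure: two simple spans DE and EF with a hinge at E.
End slopes at the hinge E, treating each span as simply supported:
  span DE: point load 132.5 at a = 0.71: Pab(L + a)/(6LEI) = 110.2/EI
  span EF: point load 101.5 at a = 2.7: Pab(L + b)/(6LEI) = 115.1/EI
  span EF: point load 131.4 at a = 2.25: Pab(L + b)/(6LEI) = 166.3/EI
  relative rotation θ_0 = (110.2 + 281.4)/EI = 391.6/EI
A unit hogging moment at E produces rotation L₁/(3EI) + L₂/(3EI) = 3.867/EI.
Compatibility: M_E·(L₁+L₂)/(3EI) = θ_0, giving M_E = 101.3 kN·m (hogging).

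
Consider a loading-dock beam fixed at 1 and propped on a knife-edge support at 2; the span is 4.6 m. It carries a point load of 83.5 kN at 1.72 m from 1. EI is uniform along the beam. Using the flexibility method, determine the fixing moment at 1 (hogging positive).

M_1 = 73.11 kN·m

Release the roller at 2. Primary structure: cantilever fixed at 1.
Downward deflection at the released point 2 due to the loads:
  point load 83.5 at a = 1.72: Pa²(3L − a)/(6EI) = 497.3/EI
Tip deflection under a unit load at 2: L³/(3EI) = 32.45/EI.
Compatibility at 2: δ_0 − R_2·δ_{22} = 0, so R_2 = 497.3/32.45 = 15.33 kN.
Moment equilibrium about 1: M_1 = Σ(load moments about 1) − R_2·L = 143.6 − 15.33×4.6 = 73.11 kN·m.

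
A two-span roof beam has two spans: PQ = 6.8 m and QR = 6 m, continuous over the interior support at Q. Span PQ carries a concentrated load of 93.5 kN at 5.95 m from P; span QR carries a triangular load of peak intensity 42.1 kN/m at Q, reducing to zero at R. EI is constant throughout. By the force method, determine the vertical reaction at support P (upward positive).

Release continuity at Q by inserting a hinge; the redundant is the internal moment M_Q. The primary structure is two simply-supported spans PQ and QR.
End slopes at the hinge Q, treating each span as simply supported:
  span PQ: point load 93.5 at a = 5.95: Pab(L + a)/(6LEI) = 147.8/EI
  span QR: triangular load, peak 42.1: w₀L³/(45EI) = 202.1/EI
  relative rotation θ_0 = (147.8 + 202.1)/EI = 349.9/EI
A unit hogging moment at Q produces rotation L₁/(3EI) + L₂/(3EI) = 4.267/EI.
Compatibility: M_Q·(L₁+L₂)/(3EI) = θ_0, giving M_Q = 82 kN·m (hogging).
Span PQ, ΣM about P with M_Q applied at Q: R_Q^{PQ}·6.8 = 556.3 + 82, so R_Q^{PQ} = 93.87 kN and R_P = 93.5 − 93.87 = -0.3709 kN.

R_P = -0.3709 kN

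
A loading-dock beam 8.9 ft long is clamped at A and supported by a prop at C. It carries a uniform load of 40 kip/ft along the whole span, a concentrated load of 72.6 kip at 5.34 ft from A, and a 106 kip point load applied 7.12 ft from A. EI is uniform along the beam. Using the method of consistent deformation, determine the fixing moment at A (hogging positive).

M_A = 595.2 kip·ft

Take the reaction at C as the redundant and release it; the primary structure is a cantilever fixed at A.
Downward deflection at the released point C due to the loads:
  UDL 40: wL⁴/(8EI) = 31371/EI
  point load 72.6 at a = 5.34: Pa²(3L − a)/(6EI) = 7370/EI
  point load 106 at a = 7.12: Pa²(3L − a)/(6EI) = 17536/EI
  δ_0 = 56277/EI
Flexibility coefficient — unit upward force at C: δ_{CC} = L³/(3EI) = 235/EI.
The prop prevents deflection at C: R_C = δ_0/δ_{CC} = 56277/235 = 239.5 kip.
Moment equilibrium about A: M_A = Σ(load moments about A) − R_C·L = 2727 − 239.5×8.9 = 595.2 kip·ft.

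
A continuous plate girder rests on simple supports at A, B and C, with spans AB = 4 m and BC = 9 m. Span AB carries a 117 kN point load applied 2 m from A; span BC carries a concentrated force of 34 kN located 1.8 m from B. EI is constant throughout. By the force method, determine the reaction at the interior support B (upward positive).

R_B = 106.5 kN

Release continuity at B by inserting a hinge; the redundant is the internal moment M_B. The primary structure is two simply-supported spans AB and BC.
Discontinuity in slope at B on the released structure — sum the simple-span end rotations:
  span AB: point load 117 at a = 2: Pab(L + a)/(6LEI) = 117/EI
  span BC: point load 34 at a = 1.8: Pab(L + b)/(6LEI) = 132.2/EI
  relative rotation θ_0 = (117 + 132.2)/EI = 249.2/EI
A unit hogging moment at B produces rotation L₁/(3EI) + L₂/(3EI) = 4.333/EI.
Slope continuity at B: θ_0 = M_B·4.333/EI, so M_B = 249.2/4.333 = 57.51 kN·m (hogging).
Span AB, ΣM about A with M_B applied at B: R_B^{AB}·4 = 234 + 57.51, so R_B^{AB} = 72.88 kN and R_A = 117 − 72.88 = 44.12 kN.
Span BC, ΣM about C: R_B^{BC}·9 = 244.8 + 57.51, so R_B^{BC} = 33.59 kN and R_C = 34 − 33.59 = 0.4105 kN.
R_B = 72.88 + 33.59 = 106.5 kN.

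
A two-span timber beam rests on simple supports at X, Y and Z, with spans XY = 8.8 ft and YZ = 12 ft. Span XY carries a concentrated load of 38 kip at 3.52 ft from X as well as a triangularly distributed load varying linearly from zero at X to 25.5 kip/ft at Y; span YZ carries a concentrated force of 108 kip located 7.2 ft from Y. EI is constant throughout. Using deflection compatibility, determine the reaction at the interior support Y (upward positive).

Release continuity at Y by inserting a hinge; the redundant is the internal moment M_Y. The primary structure is two simply-supported spans XY and YZ.
Discontinuity in slope at Y on the released structure — sum the simple-span end rotations:
  span XY: point load 38 at a = 3.52: Pab(L + a)/(6LEI) = 164.8/EI
  span XY: triangular load, peak 25.5: w₀L³/(45EI) = 386.2/EI
  span YZ: point load 108 at a = 7.2: Pab(L + b)/(6LEI) = 870.9/EI
  relative rotation θ_0 = (551 + 870.9)/EI = 1422/EI
A unit hogging moment at Y produces rotation L₁/(3EI) + L₂/(3EI) = 6.933/EI.
Slope continuity at Y: θ_0 = M_Y·6.933/EI, so M_Y = 1422/6.933 = 205.1 kip·ft (hogging).
Span XY, ΣM about X with M_Y applied at Y: R_Y^{XY}·8.8 = 792 + 205.1, so R_Y^{XY} = 113.3 kip and R_X = 150.2 − 113.3 = 36.9 kip.
Span YZ, ΣM about Z: R_Y^{YZ}·12 = 518.4 + 205.1, so R_Y^{YZ} = 60.29 kip and R_Z = 108 − 60.29 = 47.71 kip.
R_Y = 113.3 + 60.29 = 173.6 kip.

R_Y = 173.6 kip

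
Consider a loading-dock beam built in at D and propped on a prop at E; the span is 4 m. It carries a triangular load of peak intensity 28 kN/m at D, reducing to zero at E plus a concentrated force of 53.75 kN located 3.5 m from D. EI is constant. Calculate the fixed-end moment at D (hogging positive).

M_D = 43.09 kN·m

Take the reaction at E as the redundant and release it; the primary structure is a cantilever fixed at D.
Primary-structure tip deflection at E by superposition:
  triangular load, peak 28 at the fixed end: w₀L⁴/(30EI) = 238.9/EI
  point load 53.75 at a = 3.5: Pa²(3L − a)/(6EI) = 932.8/EI
  δ_0 = 1172/EI
Flexibility coefficient — unit upward force at E: δ_{EE} = L³/(3EI) = 21.33/EI.
Compatibility at E: δ_0 − R_E·δ_{EE} = 0, so R_E = 1172/21.33 = 54.92 kN.
Moment equilibrium about D: M_D = Σ(load moments about D) − R_E·L = 262.8 − 54.92×4 = 43.09 kN·m.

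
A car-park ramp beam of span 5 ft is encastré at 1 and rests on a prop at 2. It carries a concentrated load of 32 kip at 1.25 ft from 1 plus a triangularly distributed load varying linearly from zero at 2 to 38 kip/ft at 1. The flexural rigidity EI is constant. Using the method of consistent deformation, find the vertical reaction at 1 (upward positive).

R_1 = 105.2 kip

Choose R_2 as the redundant. The primary structure is the cantilever fixed at 1.
Free-end deflection of the primary structure under the applied loading (downward +):
  point load 32 at a = 1.25: Pa²(3L − a)/(6EI) = 114.6/EI
  triangular load, peak 38 at the fixed end: w₀L⁴/(30EI) = 791.7/EI
  δ_0 = 906.2/EI
Flexibility coefficient — unit upward force at 2: δ_{22} = L³/(3EI) = 41.67/EI.
The prop prevents deflection at 2: R_2 = δ_0/δ_{22} = 906.2/41.67 = 21.75 kip.
Vertical equilibrium: R_1 = ΣP − R_2 = 127 − 21.75 = 105.2 kip.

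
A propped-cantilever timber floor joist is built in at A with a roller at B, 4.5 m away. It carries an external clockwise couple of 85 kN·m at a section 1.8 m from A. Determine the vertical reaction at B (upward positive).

Take the reaction at B as the redundant and release it; the primary structure is a cantilever fixed at A.
Downward deflection at the released point B due to the loads:
  clockwise couple 85 at a = 1.8: M₀a(2L − a)/(2EI) = 550.8/EI
Tip deflection under a unit load at B: L³/(3EI) = 30.38/EI.
Compatibility at B: δ_0 − R_B·δ_{BB} = 0, so R_B = 550.8/30.38 = 18.13 kN.

R_B = 18.13 kN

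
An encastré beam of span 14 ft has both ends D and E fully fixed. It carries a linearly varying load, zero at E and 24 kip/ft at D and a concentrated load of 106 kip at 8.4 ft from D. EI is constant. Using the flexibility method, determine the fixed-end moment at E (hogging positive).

Release both end moments; the primary structure is a simply-supported span DE with redundants M_D and M_E.
Simple-span end rotations at D and E under the given loads:
  at D: triangular load, peak 24: w₀L³/(45EI) = 1463/EI
  at E: triangular load, peak 24: 7w₀L³/(360EI) = 1281/EI
  at D: point load 106 at a = 8.4: Pab(L + b)/(6LEI) = 1163/EI
  at E: point load 106 at a = 8.4: Pab(L + a)/(6LEI) = 1330/EI
  θ_D0 = 2627/EI,  θ_E0 = 2610/EI
Flexibility coefficients: a unit moment at one end gives L/(3EI) there and L/(6EI) at the far end, so f₁₁ = f₂₂ = 4.667/EI and f₁₂ = f₂₁ = 2.333/EI.
Compatibility — zero rotation at each built-in end:
  4.667 M_D + 2.333 M_E = 2627
  2.333 M_D + 4.667 M_E = 2610
Solving the pair gives M_D = 377.7 kip·ft and M_E = 370.5 kip·ft (hogging).

M_E = 370.5 kip·ft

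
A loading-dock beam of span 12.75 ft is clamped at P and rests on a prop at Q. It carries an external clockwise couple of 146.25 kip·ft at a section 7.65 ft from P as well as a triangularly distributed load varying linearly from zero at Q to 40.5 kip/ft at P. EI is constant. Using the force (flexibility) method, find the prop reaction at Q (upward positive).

Choose R_Q as the redundant. The primary structure is the cantilever fixed at P.
Downward deflection at the released point Q due to the loads:
  clockwise couple 146.25 at a = 7.65: M₀a(2L − a)/(2EI) = 9985/EI
  triangular load, peak 40.5 at the fixed end: w₀L⁴/(30EI) = 35676/EI
  δ_0 = 45661/EI
Flexibility coefficient — unit upward force at Q: δ_{QQ} = L³/(3EI) = 690.9/EI.
The prop prevents deflection at Q: R_Q = δ_0/δ_{QQ} = 45661/690.9 = 66.09 kip.

R_Q = 66.09 kip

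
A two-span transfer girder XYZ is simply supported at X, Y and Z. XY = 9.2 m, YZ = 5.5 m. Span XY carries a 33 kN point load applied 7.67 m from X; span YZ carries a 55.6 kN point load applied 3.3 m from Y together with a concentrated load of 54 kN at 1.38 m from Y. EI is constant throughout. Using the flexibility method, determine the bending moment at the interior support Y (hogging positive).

Take M_Y as the redundant. Released structure: two simple spans XY and YZ with a hinge at Y.
End slopes at the hinge Y, treating each span as simply supported:
  span XY: point load 33 at a = 7.67: Pab(L + a)/(6LEI) = 118.4/EI
  span YZ: point load 55.6 at a = 3.3: Pab(L + b)/(6LEI) = 94.19/EI
  span YZ: point load 54 at a = 1.38: Pab(L + b)/(6LEI) = 89.5/EI
  relative rotation θ_0 = (118.4 + 183.7)/EI = 302/EI
A unit hogging moment at Y produces rotation L₁/(3EI) + L₂/(3EI) = 4.9/EI.
Compatibility: M_Y·(L₁+L₂)/(3EI) = θ_0, giving M_Y = 61.64 kN·m (hogging).

M_Y = 61.64 kN·m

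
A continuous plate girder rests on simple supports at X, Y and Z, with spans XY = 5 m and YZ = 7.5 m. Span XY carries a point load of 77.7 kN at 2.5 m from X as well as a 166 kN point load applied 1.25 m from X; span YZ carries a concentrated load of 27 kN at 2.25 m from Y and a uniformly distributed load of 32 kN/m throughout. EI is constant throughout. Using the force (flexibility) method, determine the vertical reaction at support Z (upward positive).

R_Z = 98.14 kN

Insert a hinge at Y; M_Y is the redundant, and each span becomes simply supported.
End slopes at the hinge Y, treating each span as simply supported:
  span XY: point load 77.7 at a = 2.5: Pab(L + a)/(6LEI) = 121.4/EI
  span XY: point load 166 at a = 1.25: Pab(L + a)/(6LEI) = 162.1/EI
  span YZ: point load 27 at a = 2.25: Pab(L + b)/(6LEI) = 90.37/EI
  span YZ: UDL 32: wL³/(24EI) = 562.5/EI
  relative rotation θ_0 = (283.5 + 652.9)/EI = 936.4/EI
A unit hogging moment at Y produces rotation L₁/(3EI) + L₂/(3EI) = 4.167/EI.
Compatibility: M_Y·(L₁+L₂)/(3EI) = θ_0, giving M_Y = 224.7 kN·m (hogging).
Span YZ, ΣM about Z: R_Y^{YZ}·7.5 = 1042 + 224.7, so R_Y^{YZ} = 168.9 kN and R_Z = 267 − 168.9 = 98.14 kN.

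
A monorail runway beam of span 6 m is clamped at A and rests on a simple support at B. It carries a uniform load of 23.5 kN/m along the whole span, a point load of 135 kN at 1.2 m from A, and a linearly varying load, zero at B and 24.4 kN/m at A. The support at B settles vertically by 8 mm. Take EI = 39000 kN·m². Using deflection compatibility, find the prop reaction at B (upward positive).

Take the reaction at B as the redundant and release it; the primary structure is a cantilever fixed at A.
Primary-structure tip deflection at B by superposition:
  UDL 23.5: wL⁴/(8EI) = 3807/EI
  point load 135 at a = 1.2: Pa²(3L − a)/(6EI) = 544.3/EI
  triangular load, peak 24.4 at the fixed end: w₀L⁴/(30EI) = 1054/EI
  δ_0 = 5405/EI
Flexibility coefficient — unit upward force at B: δ_{BB} = L³/(3EI) = 72/EI.
With EI = 39000 kN·m²: δ_0 = 0.1386 m and δ_{BB} = 0.001846 m/kN.
Compatibility — the beam at B must follow the support down by 0.008 m: δ_0 − R_B·δ_{BB} = 0.008, so R_B = (0.1386 − 0.008)/0.001846 = 70.74 kN.

R_B = 70.74 kN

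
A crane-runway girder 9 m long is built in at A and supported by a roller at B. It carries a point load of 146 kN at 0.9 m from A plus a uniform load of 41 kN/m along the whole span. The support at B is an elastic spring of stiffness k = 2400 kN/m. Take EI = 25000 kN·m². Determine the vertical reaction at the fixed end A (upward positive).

Remove the prop at B; the released (primary) structure is a cantilever built in at A.
Primary-structure tip deflection at B by superposition:
  point load 146 at a = 0.9: Pa²(3L − a)/(6EI) = 514.4/EI
  UDL 41: wL⁴/(8EI) = 33625/EI
  δ_0 = 34140/EI
Flexibility coefficient — unit upward force at B: δ_{BB} = L³/(3EI) = 243/EI.
With EI = 25000 kN·m²: δ_0 = 1.3656 m and δ_{BB} = 0.00972 m/kN.
Compatibility — the spring shortens by R_B/k under the reaction it provides: δ_0 − R_B·δ_{BB} = R_B/k. With 1/k = 0.000417 m/kN, R_B = δ_0 / (δ_{BB} + 1/k) = 1.3656 / (0.00972 + 0.000417) = 134.7 kN.
Vertical equilibrium: R_A = ΣP − R_B = 515 − 134.7 = 380.3 kN.

R_A = 380.3 kN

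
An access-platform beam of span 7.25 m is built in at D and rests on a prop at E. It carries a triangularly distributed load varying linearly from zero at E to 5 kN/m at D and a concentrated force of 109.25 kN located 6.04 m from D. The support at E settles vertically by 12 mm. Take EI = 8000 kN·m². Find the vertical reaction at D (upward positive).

R_D = 42.35 kN

Release the roller at E. Primary structure: cantilever fixed at D.
Primary-structure tip deflection at E by superposition:
  triangular load, peak 5 at the fixed end: w₀L⁴/(30EI) = 460.5/EI
  point load 109.25 at a = 6.04: Pa²(3L − a)/(6EI) = 10436/EI
  δ_0 = 10896/EI
Tip deflection under a unit load at E: L³/(3EI) = 127/EI.
With EI = 8000 kN·m²: δ_0 = 1.362 m and δ_{EE} = 0.015878 m/kN.
Compatibility — the beam at E must follow the support down by 0.012 m: δ_0 − R_E·δ_{EE} = 0.012, so R_E = (1.362 − 0.012)/0.015878 = 85.02 kN.
Vertical equilibrium: R_D = ΣP − R_E = 127.4 − 85.02 = 42.35 kN.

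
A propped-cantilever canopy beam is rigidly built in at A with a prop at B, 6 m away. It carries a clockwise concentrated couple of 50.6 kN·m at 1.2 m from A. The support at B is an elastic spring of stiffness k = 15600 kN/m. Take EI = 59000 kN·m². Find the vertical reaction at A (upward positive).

R_A = -4.327 kN

Release the roller at B. Primary structure: cantilever fixed at A.
Deflection at B on the released cantilever, summing each load's contribution:
  clockwise couple 50.6 at a = 1.2: M₀a(2L − a)/(2EI) = 327.9/EI
Flexibility coefficient — unit upward force at B: δ_{BB} = L³/(3EI) = 72/EI.
With EI = 59000 kN·m²: δ_0 = 0.005557 m and δ_{BB} = 0.00122 m/kN.
Compatibility — the spring shortens by R_B/k under the reaction it provides: δ_0 − R_B·δ_{BB} = R_B/k. With 1/k = 0.000064 m/kN, R_B = δ_0 / (δ_{BB} + 1/k) = 0.005557 / (0.00122 + 0.000064) = 4.327 kN.
Vertical equilibrium: R_A = ΣP − R_B = 0 − 4.327 = -4.327 kN.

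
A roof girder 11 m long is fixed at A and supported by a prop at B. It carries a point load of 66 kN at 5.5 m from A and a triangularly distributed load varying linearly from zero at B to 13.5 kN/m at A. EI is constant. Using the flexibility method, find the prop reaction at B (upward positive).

R_B = 35.48 kN

Release the roller at B. Primary structure: cantilever fixed at A.
Downward deflection at the released point B due to the loads:
  point load 66 at a = 5.5: Pa²(3L − a)/(6EI) = 9151/EI
  triangular load, peak 13.5 at the fixed end: w₀L⁴/(30EI) = 6588/EI
  δ_0 = 15739/EI
Flexibility coefficient — unit upward force at B: δ_{BB} = L³/(3EI) = 443.7/EI.
The prop prevents deflection at B: R_B = δ_0/δ_{BB} = 15739/443.7 = 35.48 kN.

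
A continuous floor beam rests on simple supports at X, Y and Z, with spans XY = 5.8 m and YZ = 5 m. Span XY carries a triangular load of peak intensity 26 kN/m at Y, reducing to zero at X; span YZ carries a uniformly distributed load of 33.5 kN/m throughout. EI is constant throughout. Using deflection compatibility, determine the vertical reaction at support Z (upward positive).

Take M_Y as the redundant. Released structure: two simple spans XY and YZ with a hinge at Y.
Rotations at Y on the released spans (each span's end-slope, ×1/EI):
  span XY: triangular load, peak 26: w₀L³/(45EI) = 112.7/EI
  span YZ: UDL 33.5: wL³/(24EI) = 174.5/EI
  relative rotation θ_0 = (112.7 + 174.5)/EI = 287.2/EI
A unit hogging moment at Y produces rotation L₁/(3EI) + L₂/(3EI) = 3.6/EI.
Compatibility: M_Y·(L₁+L₂)/(3EI) = θ_0, giving M_Y = 79.78 kN·m (hogging).
Span YZ, ΣM about Z: R_Y^{YZ}·5 = 418.8 + 79.78, so R_Y^{YZ} = 99.71 kN and R_Z = 167.5 − 99.71 = 67.79 kN.

R_Z = 67.79 kN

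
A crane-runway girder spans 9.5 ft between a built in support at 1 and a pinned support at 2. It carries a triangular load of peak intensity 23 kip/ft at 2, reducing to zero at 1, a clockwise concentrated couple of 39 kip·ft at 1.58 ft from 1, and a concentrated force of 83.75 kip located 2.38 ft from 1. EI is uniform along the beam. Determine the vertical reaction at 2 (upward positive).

Choose R_2 as the redundant. The primary structure is the cantilever fixed at 1.
Primary-structure tip deflection at 2 by superposition:
  triangular load, peak 23 at the free end: 11w₀L⁴/(120EI) = 17173/EI
  clockwise couple 39 at a = 1.58: M₀a(2L − a)/(2EI) = 536.7/EI
  point load 83.75 at a = 2.38: Pa²(3L − a)/(6EI) = 2065/EI
  δ_0 = 19774/EI
Tip deflection under a unit load at 2: L³/(3EI) = 285.8/EI.
The prop prevents deflection at 2: R_2 = δ_0/δ_{22} = 19774/285.8 = 69.19 kip.

R_2 = 69.19 kip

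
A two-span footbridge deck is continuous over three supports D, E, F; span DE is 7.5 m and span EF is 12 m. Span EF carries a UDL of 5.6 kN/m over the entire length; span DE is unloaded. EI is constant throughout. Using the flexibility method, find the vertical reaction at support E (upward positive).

Take M_E as the redundant. Released structure: two simple spans DE and EF with a hinge at E.
Discontinuity in slope at E on the released structure — sum the simple-span end rotations:
  span EF: UDL 5.6: wL³/(24EI) = 403.2/EI
  relative rotation θ_0 = (0 + 403.2)/EI = 403.2/EI
A unit hogging moment at E produces rotation L₁/(3EI) + L₂/(3EI) = 6.5/EI.
Slope continuity at E: θ_0 = M_E·6.5/EI, so M_E = 403.2/6.5 = 62.03 kN·m (hogging).
Span DE, ΣM about D with M_E applied at E: R_E^{DE}·7.5 = 0 + 62.03, so R_E^{DE} = 8.271 kN and R_D = 0 − 8.271 = -8.271 kN.
Span EF, ΣM about F: R_E^{EF}·12 = 403.2 + 62.03, so R_E^{EF} = 38.77 kN and R_F = 67.2 − 38.77 = 28.43 kN.
R_E = 8.271 + 38.77 = 47.04 kN.

R_E = 47.04 kN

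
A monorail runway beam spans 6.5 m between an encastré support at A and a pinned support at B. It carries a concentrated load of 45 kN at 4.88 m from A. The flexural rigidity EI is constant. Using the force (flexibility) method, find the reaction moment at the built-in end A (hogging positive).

M_A = 34.19 kN·m

Remove the prop at B; the released (primary) structure is a cantilever built in at A.
Free-end deflection of the primary structure under the applied loading (downward +):
  point load 45 at a = 4.88: Pa²(3L − a)/(6EI) = 2611/EI
Tip deflection under a unit load at B: L³/(3EI) = 91.54/EI.
Compatibility at B: δ_0 − R_B·δ_{BB} = 0, so R_B = 2611/91.54 = 28.53 kN.
Moment equilibrium about A: M_A = Σ(load moments about A) − R_B·L = 219.6 − 28.53×6.5 = 34.19 kN·m.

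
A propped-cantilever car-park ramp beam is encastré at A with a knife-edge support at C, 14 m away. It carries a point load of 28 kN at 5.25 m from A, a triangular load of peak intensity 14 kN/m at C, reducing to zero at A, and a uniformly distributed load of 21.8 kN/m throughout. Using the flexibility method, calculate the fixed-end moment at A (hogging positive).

M_A = 768.8 kN·m

Release the roller at C. Primary structure: cantilever fixed at A.
Primary-structure tip deflection at C by superposition:
  point load 28 at a = 5.25: Pa²(3L − a)/(6EI) = 4727/EI
  triangular load, peak 14 at the free end: 11w₀L⁴/(120EI) = 49301/EI
  UDL 21.8: wL⁴/(8EI) = 104684/EI
  δ_0 = 158711/EI
Flexibility coefficient — unit upward force at C: δ_{CC} = L³/(3EI) = 914.7/EI.
Compatibility at C: δ_0 − R_C·δ_{CC} = 0, so R_C = 158711/914.7 = 173.5 kN.
Moment equilibrium about A: M_A = Σ(load moments about A) − R_C·L = 3198 − 173.5×14 = 768.8 kN·m.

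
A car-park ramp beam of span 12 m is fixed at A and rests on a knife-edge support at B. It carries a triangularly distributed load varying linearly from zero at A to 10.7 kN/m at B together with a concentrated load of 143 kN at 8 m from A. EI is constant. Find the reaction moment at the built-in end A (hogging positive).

Choose R_B as the redundant. The primary structure is the cantilever fixed at A.
Deflection at B on the released cantilever, summing each load's contribution:
  triangular load, peak 10.7 at the free end: 11w₀L⁴/(120EI) = 20339/EI
  point load 143 at a = 8: Pa²(3L − a)/(6EI) = 42709/EI
  δ_0 = 63048/EI
Tip deflection under a unit load at B: L³/(3EI) = 576/EI.
Compatibility at B: δ_0 − R_B·δ_{BB} = 0, so R_B = 63048/576 = 109.5 kN.
Moment equilibrium about A: M_A = Σ(load moments about A) − R_B·L = 1658 − 109.5×12 = 344.1 kN·m.

M_A = 344.1 kN·m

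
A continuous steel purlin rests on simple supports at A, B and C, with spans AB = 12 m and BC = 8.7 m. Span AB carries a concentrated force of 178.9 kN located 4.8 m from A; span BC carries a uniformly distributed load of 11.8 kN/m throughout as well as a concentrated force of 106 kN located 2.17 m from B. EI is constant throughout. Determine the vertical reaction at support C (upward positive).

R_C = 41.04 kN

Release continuity at B by inserting a hinge; the redundant is the internal moment M_B. The primary structure is two simply-supported spans AB and BC.
Discontinuity in slope at B on the released structure — sum the simple-span end rotations:
  span AB: point load 178.9 at a = 4.8: Pab(L + a)/(6LEI) = 1443/EI
  span BC: UDL 11.8: wL³/(24EI) = 323.8/EI
  span BC: point load 106 at a = 2.17: Pab(L + b)/(6LEI) = 438.2/EI
  relative rotation θ_0 = (1443 + 762)/EI = 2205/EI
A unit hogging moment at B produces rotation L₁/(3EI) + L₂/(3EI) = 6.9/EI.
Compatibility: M_B·(L₁+L₂)/(3EI) = θ_0, giving M_B = 319.5 kN·m (hogging).
Span BC, ΣM about C: R_B^{BC}·8.7 = 1139 + 319.5, so R_B^{BC} = 167.6 kN and R_C = 208.7 − 167.6 = 41.04 kN.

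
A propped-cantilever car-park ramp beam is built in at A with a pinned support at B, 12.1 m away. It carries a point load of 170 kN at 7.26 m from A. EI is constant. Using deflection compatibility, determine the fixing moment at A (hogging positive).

Release the roller at B. Primary structure: cantilever fixed at A.
Free-end deflection of the primary structure under the applied loading (downward +):
  point load 170 at a = 7.26: Pa²(3L − a)/(6EI) = 43368/EI
Flexibility coefficient — unit upward force at B: δ_{BB} = L³/(3EI) = 590.5/EI.
Compatibility at B: δ_0 − R_B·δ_{BB} = 0, so R_B = 43368/590.5 = 73.44 kN.
Moment equilibrium about A: M_A = Σ(load moments about A) − R_B·L = 1234 − 73.44×12.1 = 345.6 kN·m.

M_A = 345.6 kN·m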